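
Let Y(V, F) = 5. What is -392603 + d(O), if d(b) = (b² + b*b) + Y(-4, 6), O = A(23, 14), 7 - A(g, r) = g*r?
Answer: -194148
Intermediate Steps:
A(g, r) = 7 - g*r
O = -315 (O = 7 - 1*23*14 = 7 - 322 = -315)
d(b) = 5 + 2*b² (d(b) = (b² + b*b) + 5 = (b² + b²) + 5 = 2*b² + 5 = 5 + 2*b²)
-392603 + d(O) = -392603 + (5 + 2*(-315)²) = -392603 + (5 + 2*99225) = -392603 + (5 + 198450) = -392603 + 198455 = -194148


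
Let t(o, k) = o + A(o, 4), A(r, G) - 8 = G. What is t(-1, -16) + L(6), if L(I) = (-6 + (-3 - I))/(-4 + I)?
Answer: 7/2 ≈ 3.5000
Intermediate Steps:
A(r, G) = 8 + G
t(o, k) = 12 + o (t(o, k) = o + (8 + 4) = o + 12 = 12 + o)
L(I) = (-9 - I)/(-4 + I)
t(-1, -16) + L(6) = (12 - 1) + (-9 - 1*6)/(-4 + 6) = 11 + (-9 - 6)/2 = 11 + (1/2)*(-15) = 11 - 15/2 = 7/2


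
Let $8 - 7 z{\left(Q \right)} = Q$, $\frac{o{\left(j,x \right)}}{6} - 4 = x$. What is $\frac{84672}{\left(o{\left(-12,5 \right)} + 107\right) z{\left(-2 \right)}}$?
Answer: $\frac{42336}{115} \approx 368.14$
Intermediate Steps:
$o{\left(j,x \right)} = 24 + 6 x$
$z{\left(Q \right)} = \frac{8}{7} - \frac{Q}{7}$
$\frac{84672}{\left(o{\left(-12,5 \right)} + 107\right) z{\left(-2 \right)}} = \frac{84672}{\left(\left(24 + 6 \cdot 5\right) + 107\right) \left(\frac{8}{7} - - \frac{2}{7}\right)} = \frac{84672}{\left(\left(24 + 30\right) + 107\right) \left(\frac{8}{7} + \frac{2}{7}\right)} = \frac{84672}{\left(54 + 107\right) \frac{10}{7}} = \frac{84672}{161 \cdot \frac{10}{7}} = \frac{84672}{230} = 84672 \cdot \frac{1}{230} = \frac{42336}{115}$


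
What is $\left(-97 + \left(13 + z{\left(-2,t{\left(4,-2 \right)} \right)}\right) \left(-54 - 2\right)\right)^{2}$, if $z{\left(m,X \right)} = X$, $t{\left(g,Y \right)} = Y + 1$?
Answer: $591361$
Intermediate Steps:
$t{\left(g,Y \right)} = 1 + Y$
$\left(-97 + \left(13 + z{\left(-2,t{\left(4,-2 \right)} \right)}\right) \left(-54 - 2\right)\right)^{2} = \left(-97 + \left(13 + \left(1 - 2\right)\right) \left(-54 - 2\right)\right)^{2} = \left(-97 + \left(13 - 1\right) \left(-56\right)\right)^{2} = \left(-97 + 12 \left(-56\right)\right)^{2} = \left(-97 - 672\right)^{2} = \left(-769\right)^{2} = 591361$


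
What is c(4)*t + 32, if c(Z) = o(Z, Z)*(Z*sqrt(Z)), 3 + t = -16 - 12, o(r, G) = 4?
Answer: -960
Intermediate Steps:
t = -31 (t = -3 + (-16 - 12) = -3 - 28 = -31)
c(Z) = 4*Z**(3/2) (c(Z) = 4*(Z*sqrt(Z)) = 4*Z**(3/2))
c(4)*t + 32 = (4*4**(3/2))*(-31) + 32 = (4*8)*(-31) + 32 = 32*(-31) + 32 = -992 + 32 = -960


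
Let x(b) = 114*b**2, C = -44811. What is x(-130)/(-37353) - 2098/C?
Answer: -28751502002/557941761 ≈ -51.531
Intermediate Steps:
x(-130)/(-37353) - 2098/C = (114*(-130)**2)/(-37353) - 2098/(-44811) = (114*16900)*(-1/37353) - 2098*(-1/44811) = 1926600*(-1/37353) + 2098/44811 = -642200/12451 + 2098/44811 = -28751502002/557941761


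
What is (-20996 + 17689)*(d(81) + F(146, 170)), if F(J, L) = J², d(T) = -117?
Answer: -70105093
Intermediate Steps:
(-20996 + 17689)*(d(81) + F(146, 170)) = (-20996 + 17689)*(-117 + 146²) = -3307*(-117 + 21316) = -3307*21199 = -70105093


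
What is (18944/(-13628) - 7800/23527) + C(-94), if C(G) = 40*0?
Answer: -137998472/80156489 ≈ -1.7216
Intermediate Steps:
C(G) = 0
(18944/(-13628) - 7800/23527) + C(-94) = (18944/(-13628) - 7800/23527) + 0 = (18944*(-1/13628) - 7800*1/23527) + 0 = (-4736/3407 - 7800/23527) + 0 = -137998472/80156489 + 0 = -137998472/80156489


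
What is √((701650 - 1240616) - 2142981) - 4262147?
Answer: -4262147 + I*√2681947 ≈ -4.2621e+6 + 1637.7*I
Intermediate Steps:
√((701650 - 1240616) - 2142981) - 4262147 = √(-538966 - 2142981) - 4262147 = √(-2681947) - 4262147 = I*√2681947 - 4262147 = -4262147 + I*√2681947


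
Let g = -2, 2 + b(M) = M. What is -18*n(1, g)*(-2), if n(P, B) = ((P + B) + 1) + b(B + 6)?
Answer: 72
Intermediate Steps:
b(M) = -2 + M
n(P, B) = 5 + P + 2*B (n(P, B) = ((P + B) + 1) + (-2 + (B + 6)) = ((B + P) + 1) + (-2 + (6 + B)) = (1 + B + P) + (4 + B) = 5 + P + 2*B)
-18*n(1, g)*(-2) = -18*(5 + 1 + 2*(-2))*(-2) = -18*(5 + 1 - 4)*(-2) = -18*2*(-2) = -36*(-2) = 72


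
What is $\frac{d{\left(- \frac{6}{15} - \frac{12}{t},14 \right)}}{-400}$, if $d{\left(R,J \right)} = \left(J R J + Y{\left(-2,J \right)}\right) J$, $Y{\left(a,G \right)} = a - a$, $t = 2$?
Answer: $\frac{5488}{125} \approx 43.904$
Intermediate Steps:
$Y{\left(a,G \right)} = 0$
$d{\left(R,J \right)} = R J^{3}$ ($d{\left(R,J \right)} = \left(J R J + 0\right) J = \left(R J^{2} + 0\right) J = R J^{2} J = R J^{3}$)
$\frac{d{\left(- \frac{6}{15} - \frac{12}{t},14 \right)}}{-400} = \frac{\left(- \frac{6}{15} - \frac{12}{2}\right) 14^{3}}{-400} = \left(\left(-6\right) \frac{1}{15} - 6\right) 2744 \left(- \frac{1}{400}\right) = \left(- \frac{2}{5} - 6\right) 2744 \left(- \frac{1}{400}\right) = \left(- \frac{32}{5}\right) 2744 \left(- \frac{1}{400}\right) = \left(- \frac{87808}{5}\right) \left(- \frac{1}{400}\right) = \frac{5488}{125}$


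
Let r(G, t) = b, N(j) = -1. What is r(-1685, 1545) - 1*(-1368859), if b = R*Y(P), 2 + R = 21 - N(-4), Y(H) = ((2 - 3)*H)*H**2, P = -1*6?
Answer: 1373179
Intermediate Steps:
P = -6
Y(H) = -H**3 (Y(H) = (-H)*H**2 = -H**3)
R = 20 (R = -2 + (21 - 1*(-1)) = -2 + (21 + 1) = -2 + 22 = 20)
b = 4320 (b = 20*(-1*(-6)**3) = 20*(-1*(-216)) = 20*216 = 4320)
r(G, t) = 4320
r(-1685, 1545) - 1*(-1368859) = 4320 - 1*(-1368859) = 4320 + 1368859 = 1373179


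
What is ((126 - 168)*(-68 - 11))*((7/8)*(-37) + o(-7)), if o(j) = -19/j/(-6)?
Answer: -435685/4 ≈ -1.0892e+5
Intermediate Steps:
o(j) = 19/(6*j) (o(j) = -19/j*(-⅙) = 19/(6*j))
((126 - 168)*(-68 - 11))*((7/8)*(-37) + o(-7)) = ((126 - 168)*(-68 - 11))*((7/8)*(-37) + (19/6)/(-7)) = (-42*(-79))*((7*(⅛))*(-37) + (19/6)*(-⅐)) = 3318*((7/8)*(-37) - 19/42) = 3318*(-259/8 - 19/42) = 3318*(-5515/168) = -435685/4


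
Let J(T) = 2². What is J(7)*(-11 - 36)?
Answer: -188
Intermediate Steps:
J(T) = 4
J(7)*(-11 - 36) = 4*(-11 - 36) = 4*(-47) = -188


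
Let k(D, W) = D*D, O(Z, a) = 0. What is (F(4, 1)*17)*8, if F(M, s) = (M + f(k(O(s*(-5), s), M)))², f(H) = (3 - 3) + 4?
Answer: 8704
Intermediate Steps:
k(D, W) = D²
f(H) = 4 (f(H) = 0 + 4 = 4)
F(M, s) = (4 + M)² (F(M, s) = (M + 4)² = (4 + M)²)
(F(4, 1)*17)*8 = ((4 + 4)²*17)*8 = (8²*17)*8 = (64*17)*8 = 1088*8 = 8704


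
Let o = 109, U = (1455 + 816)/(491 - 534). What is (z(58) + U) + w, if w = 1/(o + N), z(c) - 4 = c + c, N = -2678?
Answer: 7421798/110467 ≈ 67.186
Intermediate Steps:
U = -2271/43 (U = 2271/(-43) = 2271*(-1/43) = -2271/43 ≈ -52.814)
z(c) = 4 + 2*c (z(c) = 4 + (c + c) = 4 + 2*c)
w = -1/2569 (w = 1/(109 - 2678) = 1/(-2569) = -1/2569 ≈ -0.00038926)
(z(58) + U) + w = ((4 + 2*58) - 2271/43) - 1/2569 = ((4 + 116) - 2271/43) - 1/2569 = (120 - 2271/43) - 1/2569 = 2889/43 - 1/2569 = 7421798/110467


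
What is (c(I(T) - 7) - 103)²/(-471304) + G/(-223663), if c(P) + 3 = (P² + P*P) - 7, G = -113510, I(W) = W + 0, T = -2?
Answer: 52960702177/105413266552 ≈ 0.50241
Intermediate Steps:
I(W) = W
c(P) = -10 + 2*P² (c(P) = -3 + ((P² + P*P) - 7) = -3 + ((P² + P²) - 7) = -3 + (2*P² - 7) = -3 + (-7 + 2*P²) = -10 + 2*P²)
(c(I(T) - 7) - 103)²/(-471304) + G/(-223663) = ((-10 + 2*(-2 - 7)²) - 103)²/(-471304) - 113510/(-223663) = ((-10 + 2*(-9)²) - 103)²*(-1/471304) - 113510*(-1/223663) = ((-10 + 2*81) - 103)²*(-1/471304) + 113510/223663 = ((-10 + 162) - 103)²*(-1/471304) + 113510/223663 = (152 - 103)²*(-1/471304) + 113510/223663 = 49²*(-1/471304) + 113510/223663 = 2401*(-1/471304) + 113510/223663 = -2401/471304 + 113510/223663 = 52960702177/105413266552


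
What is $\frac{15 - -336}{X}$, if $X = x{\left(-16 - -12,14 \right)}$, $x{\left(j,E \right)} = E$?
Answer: $\frac{351}{14} \approx 25.071$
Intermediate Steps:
$X = 14$
$\frac{15 - -336}{X} = \frac{15 - -336}{14} = \left(15 + 336\right) \frac{1}{14} = 351 \cdot \frac{1}{14} = \frac{351}{14}$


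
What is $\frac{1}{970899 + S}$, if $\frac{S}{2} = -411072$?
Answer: $\frac{1}{148755} \approx 6.7225 \cdot 10^{-6}$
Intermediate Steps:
$S = -822144$ ($S = 2 \left(-411072\right) = -822144$)
$\frac{1}{970899 + S} = \frac{1}{970899 - 822144} = \frac{1}{148755}$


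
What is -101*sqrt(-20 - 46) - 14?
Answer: -14 - 101*I*sqrt(66) ≈ -14.0 - 820.53*I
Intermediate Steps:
-101*sqrt(-20 - 46) - 14 = -101*I*sqrt(66) - 14 = -14 - 101*I*sqrt(66)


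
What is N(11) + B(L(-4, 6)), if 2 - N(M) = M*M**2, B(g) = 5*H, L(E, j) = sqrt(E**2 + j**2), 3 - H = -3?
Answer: -1299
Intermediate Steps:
H = 6 (H = 3 - 1*(-3) = 3 + 3 = 6)
B(g) = 30 (B(g) = 5*6 = 30)
N(M) = 2 - M**3 (N(M) = 2 - M*M**2 = 2 - M**3)
N(11) + B(L(-4, 6)) = (2 - 1*11**3) + 30 = (2 - 1*1331) + 30 = (2 - 1331) + 30 = -1329 + 30 = -1299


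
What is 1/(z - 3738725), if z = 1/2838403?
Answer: -2838403/10612008256174 ≈ -2.6747e-7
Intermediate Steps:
z = 1/2838403 ≈ 3.5231e-7
1/(z - 3738725) = 1/(1/2838403 - 3738725) = 1/(-10612008256174/2838403) = -2838403/10612008256174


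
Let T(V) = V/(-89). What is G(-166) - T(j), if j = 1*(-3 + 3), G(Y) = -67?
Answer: -67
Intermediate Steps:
j = 0 (j = 1*0 = 0)
T(V) = -V/89 (T(V) = V*(-1/89) = -V/89)
G(-166) - T(j) = -67 - (-1)*0/89 = -67 - 1*0 = -67 + 0 = -67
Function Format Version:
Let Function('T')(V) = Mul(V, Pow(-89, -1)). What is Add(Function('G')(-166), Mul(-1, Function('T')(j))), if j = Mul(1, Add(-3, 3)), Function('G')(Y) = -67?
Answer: -67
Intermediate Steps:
j = 0 (j = Mul(1, 0) = 0)
Function('T')(V) = Mul(Rational(-1, 89), V) (Function('T')(V) = Mul(V, Rational(-1, 89)) = Mul(Rational(-1, 89), V))
Add(Function('G')(-166), Mul(-1, Function('T')(j))) = Add(-67, Mul(-1, Mul(Rational(-1, 89), 0))) = Add(-67, Mul(-1, 0)) = Add(-67, 0) = -67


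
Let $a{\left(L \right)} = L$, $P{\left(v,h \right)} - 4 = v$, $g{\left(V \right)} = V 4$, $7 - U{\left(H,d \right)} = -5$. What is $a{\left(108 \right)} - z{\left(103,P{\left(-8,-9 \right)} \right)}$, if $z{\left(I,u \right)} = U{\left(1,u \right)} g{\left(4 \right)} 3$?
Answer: $-468$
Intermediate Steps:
$U{\left(H,d \right)} = 12$ ($U{\left(H,d \right)} = 7 - -5 = 7 + 5 = 12$)
$g{\left(V \right)} = 4 V$
$P{\left(v,h \right)} = 4 + v$
$z{\left(I,u \right)} = 576$ ($z{\left(I,u \right)} = 12 \cdot 4 \cdot 4 \cdot 3 = 12 \cdot 16 \cdot 3 = 192 \cdot 3 = 576$)
$a{\left(108 \right)} - z{\left(103,P{\left(-8,-9 \right)} \right)} = 108 - 576 = -468$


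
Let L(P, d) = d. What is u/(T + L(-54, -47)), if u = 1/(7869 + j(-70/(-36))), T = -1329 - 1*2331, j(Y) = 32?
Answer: -1/29289007 ≈ -3.4142e-8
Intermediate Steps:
T = -3660 (T = -1329 - 2331 = -3660)
u = 1/7901 (u = 1/(7869 + 32) = 1/7901 ≈ 0.00012657)
u/(T + L(-54, -47)) = 1/(7901*(-3660 - 47)) = (1/7901)/(-3707) = (1/7901)*(-1/3707) = -1/29289007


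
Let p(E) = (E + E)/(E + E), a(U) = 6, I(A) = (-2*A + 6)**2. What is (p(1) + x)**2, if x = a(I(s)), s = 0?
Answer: 49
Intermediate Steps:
I(A) = (6 - 2*A)**2
p(E) = 1 (p(E) = (2*E)/((2*E)) = (2*E)*(1/(2*E)) = 1)
x = 6
(p(1) + x)**2 = (1 + 6)**2 = 7**2 = 49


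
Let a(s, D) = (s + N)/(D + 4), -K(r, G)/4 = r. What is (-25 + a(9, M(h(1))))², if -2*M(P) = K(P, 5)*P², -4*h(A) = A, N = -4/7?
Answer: 413593569/790321 ≈ 523.32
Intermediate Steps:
N = -4/7 (N = -4*⅐ = -4/7 ≈ -0.57143)
h(A) = -A/4
K(r, G) = -4*r
M(P) = 2*P³ (M(P) = -(-4*P)*P²/2 = -(-2)*P³ = 2*P³)
a(s, D) = (-4/7 + s)/(4 + D) (a(s, D) = (s - 4/7)/(D + 4) = (-4/7 + s)/(4 + D))
(-25 + a(9, M(h(1))))² = (-25 + (-4/7 + 9)/(4 + 2*(-¼*1)³))² = (-25 + (59/7)/(4 + 2*(-¼)³))² = (-25 + (59/7)/(4 + 2*(-1/64)))² = (-25 + (59/7)/(4 - 1/32))² = (-25 + (59/7)/(127/32))² = (-25 + (32/127)*(59/7))² = (-25 + 1888/889)² = (-20337/889)² = 413593569/790321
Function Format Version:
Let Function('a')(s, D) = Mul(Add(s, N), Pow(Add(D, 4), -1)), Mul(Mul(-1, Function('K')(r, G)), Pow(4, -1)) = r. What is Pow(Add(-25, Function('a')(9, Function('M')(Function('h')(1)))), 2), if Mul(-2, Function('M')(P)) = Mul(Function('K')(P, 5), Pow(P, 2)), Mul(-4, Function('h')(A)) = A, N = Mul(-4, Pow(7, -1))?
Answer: Rational(413593569, 790321) ≈ 523.32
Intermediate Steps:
N = Rational(-4, 7) (N = Mul(-4, Rational(1, 7)) = Rational(-4, 7) ≈ -0.57143)
Function('h')(A) = Mul(Rational(-1, 4), A)
Function('K')(r, G) = Mul(-4, r)
Function('M')(P) = Mul(2, Pow(P, 3)) (Function('M')(P) = Mul(Rational(-1, 2), Mul(Mul(-4, P), Pow(P, 2))) = Mul(Rational(-1, 2), Mul(-4, Pow(P, 3))) = Mul(2, Pow(P, 3)))
Function('a')(s, D) = Mul(Pow(Add(4, D), -1), Add(Rational(-4, 7), s)) (Function('a')(s, D) = Mul(Add(s, Rational(-4, 7)), Pow(Add(D, 4), -1)) = Mul(Add(Rational(-4, 7), s), Pow(Add(4, D), -1)) = Mul(Pow(Add(4, D), -1), Add(Rational(-4, 7), s)))
Pow(Add(-25, Function('a')(9, Function('M')(Function('h')(1)))), 2) = Pow(Add(-25, Mul(Pow(Add(4, Mul(2, Pow(Mul(Rational(-1, 4), 1), 3))), -1), Add(Rational(-4, 7), 9))), 2) = Pow(Add(-25, Mul(Pow(Add(4, Mul(2, Pow(Rational(-1, 4), 3))), -1), Rational(59, 7))), 2) = Pow(Add(-25, Mul(Pow(Add(4, Mul(2, Rational(-1, 64))), -1), Rational(59, 7))), 2) = Pow(Add(-25, Mul(Pow(Add(4, Rational(-1, 32)), -1), Rational(59, 7))), 2) = Pow(Add(-25, Mul(Pow(Rational(127, 32), -1), Rational(59, 7))), 2) = Pow(Add(-25, Mul(Rational(32, 127), Rational(59, 7))), 2) = Pow(Add(-25, Rational(1888, 889)), 2) = Pow(Rational(-20337, 889), 2) = Rational(413593569, 790321)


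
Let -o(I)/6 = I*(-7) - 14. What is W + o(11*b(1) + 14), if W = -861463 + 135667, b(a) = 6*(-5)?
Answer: -738984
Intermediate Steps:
b(a) = -30
o(I) = 84 + 42*I (o(I) = -6*(I*(-7) - 14) = -6*(-7*I - 14) = -6*(-14 - 7*I) = 84 + 42*I)
W = -725796
W + o(11*b(1) + 14) = -725796 + (84 + 42*(11*(-30) + 14)) = -725796 + (84 + 42*(-330 + 14)) = -725796 + (84 + 42*(-316)) = -725796 + (84 - 13272) = -725796 - 13188 = -738984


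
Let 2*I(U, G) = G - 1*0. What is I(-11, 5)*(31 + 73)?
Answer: 260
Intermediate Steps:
I(U, G) = G/2 (I(U, G) = (G - 1*0)/2 = (G + 0)/2 = G/2)
I(-11, 5)*(31 + 73) = ((1/2)*5)*(31 + 73) = (5/2)*104 = 260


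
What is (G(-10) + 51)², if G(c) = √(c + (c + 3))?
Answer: (51 + I*√17)² ≈ 2584.0 + 420.56*I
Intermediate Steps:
G(c) = √(3 + 2*c) (G(c) = √(c + (3 + c)) = √(3 + 2*c))
(G(-10) + 51)² = (√(3 + 2*(-10)) + 51)² = (√(3 - 20) + 51)² = (√(-17) + 51)² = (I*√17 + 51)² = (51 + I*√17)²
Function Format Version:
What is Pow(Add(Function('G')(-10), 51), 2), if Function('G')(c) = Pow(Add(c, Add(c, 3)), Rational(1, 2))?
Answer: Pow(Add(51, Mul(I, Pow(17, Rational(1, 2)))), 2) ≈ Add(2584.0, Mul(420.56, I))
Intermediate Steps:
Function('G')(c) = Pow(Add(3, Mul(2, c)), Rational(1, 2)) (Function('G')(c) = Pow(Add(c, Add(3, c)), Rational(1, 2)) = Pow(Add(3, Mul(2, c)), Rational(1, 2)))
Pow(Add(Function('G')(-10), 51), 2) = Pow(Add(Pow(Add(3, Mul(2, -10)), Rational(1, 2)), 51), 2) = Pow(Add(Pow(Add(3, -20), Rational(1, 2)), 51), 2) = Pow(Add(Pow(-17, Rational(1, 2)), 51), 2) = Pow(Add(Mul(I, Pow(17, Rational(1, 2))), 51), 2) = Pow(Add(51, Mul(I, Pow(17, Rational(1, 2)))), 2)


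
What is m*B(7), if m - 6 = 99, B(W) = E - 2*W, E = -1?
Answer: -1575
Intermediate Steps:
B(W) = -1 - 2*W
m = 105 (m = 6 + 99 = 105)
m*B(7) = 105*(-1 - 2*7) = 105*(-1 - 14) = 105*(-15) = -1575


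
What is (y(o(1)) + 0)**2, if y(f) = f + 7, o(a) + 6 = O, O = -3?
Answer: 4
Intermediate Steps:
o(a) = -9 (o(a) = -6 - 3 = -9)
y(f) = 7 + f
(y(o(1)) + 0)**2 = ((7 - 9) + 0)**2 = (-2 + 0)**2 = (-2)**2 = 4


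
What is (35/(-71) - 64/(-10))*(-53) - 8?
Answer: -113981/355 ≈ -321.07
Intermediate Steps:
(35/(-71) - 64/(-10))*(-53) - 8 = (35*(-1/71) - 64*(-⅒))*(-53) - 8 = (-35/71 + 32/5)*(-53) - 8 = (2097/355)*(-53) - 8 = -111141/355 - 8 = -113981/355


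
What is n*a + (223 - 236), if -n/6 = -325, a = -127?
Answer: -247663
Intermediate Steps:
n = 1950 (n = -6*(-325) = 1950)
n*a + (223 - 236) = 1950*(-127) + (223 - 236) = -247650 - 13 = -247663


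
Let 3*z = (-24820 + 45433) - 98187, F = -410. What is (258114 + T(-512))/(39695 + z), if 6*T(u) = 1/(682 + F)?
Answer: 421242049/22581984 ≈ 18.654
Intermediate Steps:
z = -25858 (z = ((-24820 + 45433) - 98187)/3 = (20613 - 98187)/3 = (1/3)*(-77574) = -25858)
T(u) = 1/1632 (T(u) = 1/(6*(682 - 410)) = (1/6)/272 = (1/6)*(1/272) = 1/1632)
(258114 + T(-512))/(39695 + z) = (258114 + 1/1632)/(39695 - 25858) = (421242049/1632)/13837 = (421242049/1632)*(1/13837) = 421242049/22581984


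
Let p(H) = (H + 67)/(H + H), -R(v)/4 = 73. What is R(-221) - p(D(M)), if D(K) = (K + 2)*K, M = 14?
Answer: -131107/448 ≈ -292.65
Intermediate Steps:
D(K) = K*(2 + K) (D(K) = (2 + K)*K = K*(2 + K))
R(v) = -292 (R(v) = -4*73 = -292)
p(H) = (67 + H)/(2*H) (p(H) = (67 + H)/((2*H)) = (67 + H)*(1/(2*H)) = (67 + H)/(2*H))
R(-221) - p(D(M)) = -292 - (67 + 14*(2 + 14))/(2*(14*(2 + 14))) = -292 - (67 + 14*16)/(2*(14*16)) = -292 - (67 + 224)/(2*224) = -292 - 291/(2*224) = -292 - 1*291/448 = -292 - 291/448 = -131107/448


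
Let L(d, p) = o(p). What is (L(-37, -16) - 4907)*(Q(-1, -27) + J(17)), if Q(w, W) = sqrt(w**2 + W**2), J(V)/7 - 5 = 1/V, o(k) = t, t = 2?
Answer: -2952810/17 - 4905*sqrt(730) ≈ -3.0622e+5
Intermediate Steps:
o(k) = 2
J(V) = 35 + 7/V
Q(w, W) = sqrt(W**2 + w**2)
L(d, p) = 2
(L(-37, -16) - 4907)*(Q(-1, -27) + J(17)) = (2 - 4907)*(sqrt((-27)**2 + (-1)**2) + (35 + 7/17)) = -4905*(sqrt(729 + 1) + (35 + 7*(1/17))) = -4905*(sqrt(730) + (35 + 7/17)) = -4905*(sqrt(730) + 602/17) = -4905*(602/17 + sqrt(730)) = -2952810/17 - 4905*sqrt(730)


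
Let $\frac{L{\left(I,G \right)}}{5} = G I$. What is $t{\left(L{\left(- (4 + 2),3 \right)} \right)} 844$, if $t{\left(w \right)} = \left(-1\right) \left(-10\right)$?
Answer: $8440$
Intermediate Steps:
$L{\left(I,G \right)} = 5 G I$
$t{\left(w \right)} = 10$
$t{\left(L{\left(- (4 + 2),3 \right)} \right)} 844 = 10 \cdot 844 = 8440$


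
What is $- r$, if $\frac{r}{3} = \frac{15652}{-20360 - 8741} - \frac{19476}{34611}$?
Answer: $\frac{1108502448}{335738237} \approx 3.3017$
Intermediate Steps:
$r = - \frac{1108502448}{335738237}$ ($r = 3 \left(\frac{15652}{-20360 - 8741} - \frac{19476}{34611}\right) = 3 \left(\frac{15652}{-20360 - 8741} - \frac{6492}{11537}\right) = 3 \left(\frac{15652}{-29101} - \frac{6492}{11537}\right) = 3 \left(15652 \left(- \frac{1}{29101}\right) - \frac{6492}{11537}\right) = 3 \left(- \frac{15652}{29101} - \frac{6492}{11537}\right) = 3 \left(- \frac{369500816}{335738237}\right) = - \frac{1108502448}{335738237} \approx -3.3017$)
$- r = \left(-1\right) \left(- \frac{1108502448}{335738237}\right) = \frac{1108502448}{335738237}$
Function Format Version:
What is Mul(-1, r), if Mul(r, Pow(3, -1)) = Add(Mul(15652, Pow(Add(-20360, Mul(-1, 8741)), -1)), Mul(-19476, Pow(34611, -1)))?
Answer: Rational(1108502448, 335738237) ≈ 3.3017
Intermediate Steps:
r = Rational(-1108502448, 335738237) (r = Mul(3, Add(Mul(15652, Pow(Add(-20360, Mul(-1, 8741)), -1)), Mul(-19476, Pow(34611, -1)))) = Mul(3, Add(Mul(15652, Pow(Add(-20360, -8741), -1)), Mul(-19476, Rational(1, 34611)))) = Mul(3, Add(Mul(15652, Pow(-29101, -1)), Rational(-6492, 11537))) = Mul(3, Add(Mul(15652, Rational(-1, 29101)), Rational(-6492, 11537))) = Mul(3, Add(Rational(-15652, 29101), Rational(-6492, 11537))) = Mul(3, Rational(-369500816, 335738237)) = Rational(-1108502448, 335738237) ≈ -3.3017)
Mul(-1, r) = Mul(-1, Rational(-1108502448, 335738237)) = Rational(1108502448, 335738237)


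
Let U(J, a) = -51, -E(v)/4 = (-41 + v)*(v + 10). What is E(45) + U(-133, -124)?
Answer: -931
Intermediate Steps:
E(v) = -4*(-41 + v)*(10 + v) (E(v) = -4*(-41 + v)*(v + 10) = -4*(-41 + v)*(10 + v))
E(45) + U(-133, -124) = (1640 - 4*45² + 124*45) - 51 = (1640 - 4*2025 + 5580) - 51 = (1640 - 8100 + 5580) - 51 = -880 - 51 = -931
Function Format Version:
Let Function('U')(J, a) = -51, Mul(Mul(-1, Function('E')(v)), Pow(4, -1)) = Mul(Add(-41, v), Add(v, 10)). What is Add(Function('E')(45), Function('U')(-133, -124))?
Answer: -931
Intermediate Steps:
Function('E')(v) = Mul(-4, Add(-41, v), Add(10, v)) (Function('E')(v) = Mul(-4, Mul(Add(-41, v), Add(v, 10))) = Mul(-4, Mul(Add(-41, v), Add(10, v))) = Mul(-4, Add(-41, v), Add(10, v)))
Add(Function('E')(45), Function('U')(-133, -124)) = Add(Add(1640, Mul(-4, Pow(45, 2)), Mul(124, 45)), -51) = Add(Add(1640, Mul(-4, 2025), 5580), -51) = Add(Add(1640, -8100, 5580), -51) = Add(-880, -51) = -931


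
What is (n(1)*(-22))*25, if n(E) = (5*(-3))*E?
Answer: 8250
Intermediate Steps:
n(E) = -15*E
(n(1)*(-22))*25 = (-15*1*(-22))*25 = -15*(-22)*25 = 330*25 = 8250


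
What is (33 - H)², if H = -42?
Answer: 5625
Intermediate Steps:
(33 - H)² = (33 - 1*(-42))² = (33 + 42)² = 75² = 5625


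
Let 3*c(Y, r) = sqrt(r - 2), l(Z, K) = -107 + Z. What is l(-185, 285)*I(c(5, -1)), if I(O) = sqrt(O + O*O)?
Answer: -292*3**(1/4)*sqrt(-sqrt(3) + 3*I)/3 ≈ -119.21 - 206.48*I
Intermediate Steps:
c(Y, r) = sqrt(-2 + r)/3 (c(Y, r) = sqrt(r - 2)/3 = sqrt(-2 + r)/3)
I(O) = sqrt(O + O**2)
l(-185, 285)*I(c(5, -1)) = (-107 - 185)*sqrt((sqrt(-2 - 1)/3)*(1 + sqrt(-2 - 1)/3)) = -292*sqrt(I*sqrt(3)*(1 + sqrt(-3)/3)/3) = -292*sqrt(I*sqrt(3)*(1 + (I*sqrt(3))/3)/3) = -292*sqrt(I*sqrt(3)*(1 + I*sqrt(3)/3)/3) = -292*3**(3/4)*sqrt(I*(1 + I*sqrt(3)/3))/3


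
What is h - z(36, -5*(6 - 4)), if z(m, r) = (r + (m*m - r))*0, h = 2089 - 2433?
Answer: -344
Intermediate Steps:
h = -344
z(m, r) = 0 (z(m, r) = (r + (m**2 - r))*0 = m**2*0 = 0)
h - z(36, -5*(6 - 4)) = -344 - 1*0 = -344 + 0 = -344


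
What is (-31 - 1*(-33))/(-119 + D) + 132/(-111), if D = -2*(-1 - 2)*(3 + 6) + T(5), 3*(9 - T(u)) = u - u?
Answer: -1269/1036 ≈ -1.2249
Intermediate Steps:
T(u) = 9 (T(u) = 9 - (u - u)/3 = 9 - 1/3*0 = 9 + 0 = 9)
D = 63 (D = -2*(-1 - 2)*(3 + 6) + 9 = -(-6)*9 + 9 = -2*(-27) + 9 = 54 + 9 = 63)
(-31 - 1*(-33))/(-119 + D) + 132/(-111) = (-31 - 1*(-33))/(-119 + 63) + 132/(-111) = (-31 + 33)/(-56) + 132*(-1/111) = 2*(-1/56) - 44/37 = -1/28 - 44/37 = -1269/1036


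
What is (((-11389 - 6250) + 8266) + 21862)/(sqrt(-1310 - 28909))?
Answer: -4163*I*sqrt(30219)/10073 ≈ -71.844*I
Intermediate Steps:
(((-11389 - 6250) + 8266) + 21862)/(sqrt(-1310 - 28909)) = ((-17639 + 8266) + 21862)/(sqrt(-30219)) = (-9373 + 21862)/((I*sqrt(30219))) = 12489*(-I*sqrt(30219)/30219) = -4163*I*sqrt(30219)/10073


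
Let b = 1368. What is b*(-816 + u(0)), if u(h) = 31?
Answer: -1073880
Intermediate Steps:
b*(-816 + u(0)) = 1368*(-816 + 31) = 1368*(-785) = -1073880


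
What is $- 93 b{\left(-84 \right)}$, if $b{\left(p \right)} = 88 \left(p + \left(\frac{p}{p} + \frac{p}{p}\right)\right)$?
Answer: $671088$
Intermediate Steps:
$b{\left(p \right)} = 176 + 88 p$ ($b{\left(p \right)} = 88 \left(p + \left(1 + 1\right)\right) = 88 \left(p + 2\right) = 88 \left(2 + p\right) = 176 + 88 p$)
$- 93 b{\left(-84 \right)} = - 93 \left(176 + 88 \left(-84\right)\right) = - 93 \left(176 - 7392\right) = \left(-93\right) \left(-7216\right) = 671088$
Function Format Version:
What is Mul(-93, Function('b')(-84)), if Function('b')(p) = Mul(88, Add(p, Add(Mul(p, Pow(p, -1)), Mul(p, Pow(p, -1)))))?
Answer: 671088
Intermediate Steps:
Function('b')(p) = Add(176, Mul(88, p)) (Function('b')(p) = Mul(88, Add(p, Add(1, 1))) = Mul(88, Add(p, 2)) = Mul(88, Add(2, p)) = Add(176, Mul(88, p)))
Mul(-93, Function('b')(-84)) = Mul(-93, Add(176, Mul(88, -84))) = Mul(-93, Add(176, -7392)) = Mul(-93, -7216) = 671088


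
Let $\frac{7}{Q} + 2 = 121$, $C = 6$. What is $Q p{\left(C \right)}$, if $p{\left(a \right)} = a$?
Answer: $\frac{6}{17} \approx 0.35294$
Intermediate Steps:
$Q = \frac{1}{17}$ ($Q = \frac{7}{-2 + 121} = \frac{7}{119} = 7 \cdot \frac{1}{119} = \frac{1}{17} \approx 0.058824$)
$Q p{\left(C \right)} = \frac{1}{17} \cdot 6 = \frac{6}{17}$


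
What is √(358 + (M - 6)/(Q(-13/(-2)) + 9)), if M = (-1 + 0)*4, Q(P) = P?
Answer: √343418/31 ≈ 18.904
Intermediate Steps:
M = -4 (M = -1*4 = -4)
√(358 + (M - 6)/(Q(-13/(-2)) + 9)) = √(358 + (-4 - 6)/(-13/(-2) + 9)) = √(358 - 10/(-13*(-½) + 9)) = √(358 - 10/(13/2 + 9)) = √(358 - 10/31/2) = √(358 - 10*2/31) = √(358 - 20/31) = √(11078/31) = √343418/31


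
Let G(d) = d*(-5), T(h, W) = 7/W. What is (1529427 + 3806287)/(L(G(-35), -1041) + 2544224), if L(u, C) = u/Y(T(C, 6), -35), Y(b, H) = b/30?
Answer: 2667857/1274362 ≈ 2.0935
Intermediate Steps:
G(d) = -5*d
Y(b, H) = b/30 (Y(b, H) = b*(1/30) = b/30)
L(u, C) = 180*u/7 (L(u, C) = u/(((7/6)/30)) = u/(((7*(⅙))/30)) = u/(((1/30)*(7/6))) = u/(7/180) = u*(180/7) = 180*u/7)
(1529427 + 3806287)/(L(G(-35), -1041) + 2544224) = (1529427 + 3806287)/(180*(-5*(-35))/7 + 2544224) = 5335714/((180/7)*175 + 2544224) = 5335714/(4500 + 2544224) = 5335714/2548724 = 5335714*(1/2548724) = 2667857/1274362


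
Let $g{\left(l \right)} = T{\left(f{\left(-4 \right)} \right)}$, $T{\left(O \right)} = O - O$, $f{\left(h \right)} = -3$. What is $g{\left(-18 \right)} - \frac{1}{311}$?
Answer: $- \frac{1}{311} \approx -0.0032154$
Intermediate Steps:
$T{\left(O \right)} = 0$
$g{\left(l \right)} = 0$
$g{\left(-18 \right)} - \frac{1}{311} = 0 - \frac{1}{311} = - \frac{1}{311}$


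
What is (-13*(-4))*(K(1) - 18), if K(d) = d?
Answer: -884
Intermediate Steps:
(-13*(-4))*(K(1) - 18) = (-13*(-4))*(1 - 18) = 52*(-17) = -884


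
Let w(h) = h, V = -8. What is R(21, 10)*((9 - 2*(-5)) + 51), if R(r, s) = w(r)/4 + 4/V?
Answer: 665/2 ≈ 332.50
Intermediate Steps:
R(r, s) = -½ + r/4 (R(r, s) = r/4 + 4/(-8) = r*(¼) + 4*(-⅛) = r/4 - ½ = -½ + r/4)
R(21, 10)*((9 - 2*(-5)) + 51) = (-½ + (¼)*21)*((9 - 2*(-5)) + 51) = (-½ + 21/4)*((9 + 10) + 51) = 19*(19 + 51)/4 = (19/4)*70 = 665/2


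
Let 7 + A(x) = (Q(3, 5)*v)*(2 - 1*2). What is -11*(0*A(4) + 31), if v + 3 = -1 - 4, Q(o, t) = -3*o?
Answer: -341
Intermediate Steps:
v = -8 (v = -3 + (-1 - 4) = -3 - 5 = -8)
A(x) = -7 (A(x) = -7 + (-3*3*(-8))*(2 - 1*2) = -7 + (-9*(-8))*(2 - 2) = -7 + 72*0 = -7 + 0 = -7)
-11*(0*A(4) + 31) = -11*(0*(-7) + 31) = -11*(0 + 31) = -11*31 = -341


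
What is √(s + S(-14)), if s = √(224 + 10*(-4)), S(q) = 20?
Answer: √(20 + 2*√46) ≈ 5.7935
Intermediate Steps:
s = 2*√46 (s = √(224 - 40) = √184 = 2*√46 ≈ 13.565)
√(s + S(-14)) = √(2*√46 + 20) = √(20 + 2*√46)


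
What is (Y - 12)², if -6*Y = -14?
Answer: 841/9 ≈ 93.444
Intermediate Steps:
Y = 7/3 (Y = -⅙*(-14) = 7/3 ≈ 2.3333)
(Y - 12)² = (7/3 - 12)² = (-29/3)² = 841/9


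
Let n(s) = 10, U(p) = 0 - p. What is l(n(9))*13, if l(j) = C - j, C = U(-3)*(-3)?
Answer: -247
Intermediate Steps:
U(p) = -p
C = -9 (C = -1*(-3)*(-3) = 3*(-3) = -9)
l(j) = -9 - j
l(n(9))*13 = (-9 - 1*10)*13 = (-9 - 10)*13 = -19*13 = -247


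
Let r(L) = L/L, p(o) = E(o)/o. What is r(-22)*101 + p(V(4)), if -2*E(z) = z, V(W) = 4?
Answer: 201/2 ≈ 100.50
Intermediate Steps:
E(z) = -z/2
p(o) = -½ (p(o) = (-o/2)/o = -½)
r(L) = 1
r(-22)*101 + p(V(4)) = 1*101 - ½ = 101 - ½ = 201/2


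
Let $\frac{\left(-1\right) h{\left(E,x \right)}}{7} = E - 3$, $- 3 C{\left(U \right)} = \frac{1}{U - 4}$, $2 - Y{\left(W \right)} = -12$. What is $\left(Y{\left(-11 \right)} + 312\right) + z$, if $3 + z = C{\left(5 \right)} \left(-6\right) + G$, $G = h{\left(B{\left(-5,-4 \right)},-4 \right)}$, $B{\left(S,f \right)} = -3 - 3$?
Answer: $388$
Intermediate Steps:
$Y{\left(W \right)} = 14$ ($Y{\left(W \right)} = 2 - -12 = 2 + 12 = 14$)
$C{\left(U \right)} = - \frac{1}{3 \left(-4 + U\right)}$ ($C{\left(U \right)} = - \frac{1}{3 \left(U - 4\right)} = - \frac{1}{3 \left(-4 + U\right)}$)
$B{\left(S,f \right)} = -6$ ($B{\left(S,f \right)} = -3 - 3 = -6$)
$h{\left(E,x \right)} = 21 - 7 E$ ($h{\left(E,x \right)} = - 7 \left(E - 3\right) = - 7 \left(-3 + E\right) = 21 - 7 E$)
$G = 63$ ($G = 21 - -42 = 21 + 42 = 63$)
$z = 62$ ($z = -3 + \left(- \frac{1}{-12 + 3 \cdot 5} \left(-6\right) + 63\right) = -3 + \left(- \frac{1}{-12 + 15} \left(-6\right) + 63\right) = -3 + \left(- \frac{1}{3} \left(-6\right) + 63\right) = -3 + \left(\left(-1\right) \frac{1}{3} \left(-6\right) + 63\right) = -3 + \left(\left(- \frac{1}{3}\right) \left(-6\right) + 63\right) = -3 + \left(2 + 63\right) = -3 + 65 = 62$)
$\left(Y{\left(-11 \right)} + 312\right) + z = \left(14 + 312\right) + 62 = 326 + 62 = 388$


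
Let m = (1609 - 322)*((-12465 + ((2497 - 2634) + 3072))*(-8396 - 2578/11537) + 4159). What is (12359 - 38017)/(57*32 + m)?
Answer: -296016346/1188149005715709 ≈ -2.4914e-7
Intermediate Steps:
m = 1188148984672221/11537 (m = 1287*((-12465 + (-137 + 3072))*(-8396 - 2578*1/11537) + 4159) = 1287*((-12465 + 2935)*(-8396 - 2578/11537) + 4159) = 1287*(-9530*(-96867230/11537) + 4159) = 1287*(923144701900/11537 + 4159) = 1287*(923192684283/11537) = 1188148984672221/11537 ≈ 1.0299e+11)
(12359 - 38017)/(57*32 + m) = (12359 - 38017)/(57*32 + 1188148984672221/11537) = -25658/(1824 + 1188148984672221/11537) = -25658/1188149005715709/11537 = -25658*11537/1188149005715709 = -296016346/1188149005715709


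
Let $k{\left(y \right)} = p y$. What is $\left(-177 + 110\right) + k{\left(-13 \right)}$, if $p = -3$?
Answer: $-28$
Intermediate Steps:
$k{\left(y \right)} = - 3 y$
$\left(-177 + 110\right) + k{\left(-13 \right)} = \left(-177 + 110\right) - -39 = -67 + 39 = -28$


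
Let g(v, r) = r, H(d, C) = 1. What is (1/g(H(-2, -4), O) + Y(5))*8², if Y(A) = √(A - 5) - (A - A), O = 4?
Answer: 16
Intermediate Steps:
Y(A) = √(-5 + A) (Y(A) = √(-5 + A) - 1*0 = √(-5 + A) + 0 = √(-5 + A))
(1/g(H(-2, -4), O) + Y(5))*8² = (1/4 + √(-5 + 5))*8² = (¼ + √0)*64 = (¼ + 0)*64 = (¼)*64 = 16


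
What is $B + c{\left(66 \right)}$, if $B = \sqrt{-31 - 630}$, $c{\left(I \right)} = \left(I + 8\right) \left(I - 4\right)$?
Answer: $4588 + i \sqrt{661} \approx 4588.0 + 25.71 i$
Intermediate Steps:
$c{\left(I \right)} = \left(-4 + I\right) \left(8 + I\right)$ ($c{\left(I \right)} = \left(8 + I\right) \left(-4 + I\right) = \left(-4 + I\right) \left(8 + I\right)$)
$B = i \sqrt{661}$ ($B = \sqrt{-661} = i \sqrt{661} \approx 25.71 i$)
$B + c{\left(66 \right)} = i \sqrt{661} + \left(-32 + 66^{2} + 4 \cdot 66\right) = i \sqrt{661} + \left(-32 + 4356 + 264\right) = i \sqrt{661} + 4588 = 4588 + i \sqrt{661}$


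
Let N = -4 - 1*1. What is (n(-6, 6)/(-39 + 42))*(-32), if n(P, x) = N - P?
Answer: -32/3 ≈ -10.667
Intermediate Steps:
N = -5 (N = -4 - 1 = -5)
n(P, x) = -5 - P
(n(-6, 6)/(-39 + 42))*(-32) = ((-5 - 1*(-6))/(-39 + 42))*(-32) = ((-5 + 6)/3)*(-32) = (1*(⅓))*(-32) = (⅓)*(-32) = -32/3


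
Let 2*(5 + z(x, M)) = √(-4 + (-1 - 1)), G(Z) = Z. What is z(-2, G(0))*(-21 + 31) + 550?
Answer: 500 + 5*I*√6 ≈ 500.0 + 12.247*I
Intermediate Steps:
z(x, M) = -5 + I*√6/2 (z(x, M) = -5 + √(-4 + (-1 - 1))/2 = -5 + √(-4 - 2)/2 = -5 + √(-6)/2 = -5 + (I*√6)/2 = -5 + I*√6/2)
z(-2, G(0))*(-21 + 31) + 550 = (-5 + I*√6/2)*(-21 + 31) + 550 = (-5 + I*√6/2)*10 + 550 = (-50 + 5*I*√6) + 550 = 500 + 5*I*√6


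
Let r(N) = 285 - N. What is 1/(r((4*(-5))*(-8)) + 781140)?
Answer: 1/781265 ≈ 1.2800e-6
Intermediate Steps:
1/(r((4*(-5))*(-8)) + 781140) = 1/((285 - 4*(-5)*(-8)) + 781140) = 1/((285 - (-20)*(-8)) + 781140) = 1/((285 - 1*160) + 781140) = 1/((285 - 160) + 781140) = 1/(125 + 781140) = 1/781265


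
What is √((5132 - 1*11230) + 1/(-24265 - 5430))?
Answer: I*√5377173896145/29695 ≈ 78.09*I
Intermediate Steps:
√((5132 - 1*11230) + 1/(-24265 - 5430)) = √((5132 - 11230) + 1/(-29695)) = √(-6098 - 1/29695) = √(-181080111/29695) = I*√5377173896145/29695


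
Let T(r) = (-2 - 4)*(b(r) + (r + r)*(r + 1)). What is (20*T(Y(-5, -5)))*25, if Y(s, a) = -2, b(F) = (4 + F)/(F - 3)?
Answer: -10800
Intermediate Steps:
b(F) = (4 + F)/(-3 + F)
T(r) = -12*r*(1 + r) - 6*(4 + r)/(-3 + r) (T(r) = (-2 - 4)*((4 + r)/(-3 + r) + (r + r)*(r + 1)) = -6*((4 + r)/(-3 + r) + (2*r)*(1 + r)) = -6*((4 + r)/(-3 + r) + 2*r*(1 + r)) = -12*r*(1 + r) - 6*(4 + r)/(-3 + r))
(20*T(Y(-5, -5)))*25 = (20*(6*(-4 - 2*(-2)³ + 4*(-2)² + 5*(-2))/(-3 - 2)))*25 = (20*(6*(-4 - 2*(-8) + 4*4 - 10)/(-5)))*25 = (20*(6*(-⅕)*(-4 + 16 + 16 - 10)))*25 = (20*(6*(-⅕)*18))*25 = (20*(-108/5))*25 = -432*25 = -10800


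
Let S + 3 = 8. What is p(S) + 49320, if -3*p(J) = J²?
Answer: 147935/3 ≈ 49312.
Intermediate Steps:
S = 5 (S = -3 + 8 = 5)
p(J) = -J²/3
p(S) + 49320 = -⅓*5² + 49320 = -⅓*25 + 49320 = -25/3 + 49320 = 147935/3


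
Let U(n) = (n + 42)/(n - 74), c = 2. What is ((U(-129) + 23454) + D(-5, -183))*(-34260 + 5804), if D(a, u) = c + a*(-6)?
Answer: -4678308680/7 ≈ -6.6833e+8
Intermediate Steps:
U(n) = (42 + n)/(-74 + n)
D(a, u) = 2 - 6*a (D(a, u) = 2 + a*(-6) = 2 - 6*a)
((U(-129) + 23454) + D(-5, -183))*(-34260 + 5804) = (((42 - 129)/(-74 - 129) + 23454) + (2 - 6*(-5)))*(-34260 + 5804) = ((-87/(-203) + 23454) + (2 + 30))*(-28456) = ((-1/203*(-87) + 23454) + 32)*(-28456) = ((3/7 + 23454) + 32)*(-28456) = (164181/7 + 32)*(-28456) = (164405/7)*(-28456) = -4678308680/7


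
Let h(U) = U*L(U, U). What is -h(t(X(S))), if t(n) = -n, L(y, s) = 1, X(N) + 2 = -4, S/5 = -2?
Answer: -6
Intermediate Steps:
S = -10 (S = 5*(-2) = -10)
X(N) = -6 (X(N) = -2 - 4 = -6)
h(U) = U (h(U) = U*1 = U)
-h(t(X(S))) = -(-1)*(-6) = -1*6 = -6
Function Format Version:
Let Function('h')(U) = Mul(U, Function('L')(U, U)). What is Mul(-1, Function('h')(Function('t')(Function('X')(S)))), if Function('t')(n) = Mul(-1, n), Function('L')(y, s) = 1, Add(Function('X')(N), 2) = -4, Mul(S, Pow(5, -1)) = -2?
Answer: -6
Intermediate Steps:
S = -10 (S = Mul(5, -2) = -10)
Function('X')(N) = -6 (Function('X')(N) = Add(-2, -4) = -6)
Function('h')(U) = U (Function('h')(U) = Mul(U, 1) = U)
Mul(-1, Function('h')(Function('t')(Function('X')(S)))) = Mul(-1, Mul(-1, -6)) = Mul(-1, 6) = -6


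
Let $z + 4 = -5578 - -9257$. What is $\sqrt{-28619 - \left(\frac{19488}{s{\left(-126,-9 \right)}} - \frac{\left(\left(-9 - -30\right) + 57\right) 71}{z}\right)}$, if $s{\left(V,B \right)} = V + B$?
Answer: $\frac{i \sqrt{313916341}}{105} \approx 168.74 i$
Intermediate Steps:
$s{\left(V,B \right)} = B + V$
$z = 3675$ ($z = -4 - -3679 = -4 + \left(-5578 + 9257\right) = -4 + 3679 = 3675$)
$\sqrt{-28619 - \left(\frac{19488}{s{\left(-126,-9 \right)}} - \frac{\left(\left(-9 - -30\right) + 57\right) 71}{z}\right)} = \sqrt{-28619 - \left(\frac{19488}{-9 - 126} - \frac{\left(\left(-9 - -30\right) + 57\right) 71}{3675}\right)} = \sqrt{-28619 + \left(- \frac{19488}{-135} + \left(\left(-9 + 30\right) + 57\right) 71 \cdot \frac{1}{3675}\right)} = \sqrt{-28619 + \left(\left(-19488\right) \left(- \frac{1}{135}\right) + \left(21 + 57\right) 71 \cdot \frac{1}{3675}\right)} = \sqrt{-28619 + \left(\frac{6496}{45} + 78 \cdot 71 \cdot \frac{1}{3675}\right)} = \sqrt{-28619 + \left(\frac{6496}{45} + 5538 \cdot \frac{1}{3675}\right)} = \sqrt{-28619 + \left(\frac{6496}{45} + \frac{1846}{1225}\right)} = \sqrt{-28619 + \frac{1608134}{11025}} = \sqrt{- \frac{313916341}{11025}} = \frac{i \sqrt{313916341}}{105}$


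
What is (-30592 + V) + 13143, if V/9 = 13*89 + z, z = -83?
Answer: -7783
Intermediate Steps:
V = 9666 (V = 9*(13*89 - 83) = 9*(1157 - 83) = 9*1074 = 9666)
(-30592 + V) + 13143 = (-30592 + 9666) + 13143 = -20926 + 13143 = -7783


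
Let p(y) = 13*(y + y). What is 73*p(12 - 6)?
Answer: 11388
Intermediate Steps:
p(y) = 26*y (p(y) = 13*(2*y) = 26*y)
73*p(12 - 6) = 73*(26*(12 - 6)) = 73*(26*6) = 73*156 = 11388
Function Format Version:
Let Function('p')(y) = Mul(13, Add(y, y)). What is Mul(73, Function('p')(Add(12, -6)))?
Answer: 11388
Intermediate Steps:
Function('p')(y) = Mul(26, y) (Function('p')(y) = Mul(13, Mul(2, y)) = Mul(26, y))
Mul(73, Function('p')(Add(12, -6))) = Mul(73, Mul(26, Add(12, -6))) = Mul(73, Mul(26, 6)) = Mul(73, 156) = 11388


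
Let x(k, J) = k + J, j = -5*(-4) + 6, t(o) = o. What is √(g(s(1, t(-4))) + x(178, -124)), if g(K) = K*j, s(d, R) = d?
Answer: 4*√5 ≈ 8.9443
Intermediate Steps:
j = 26 (j = 20 + 6 = 26)
x(k, J) = J + k
g(K) = 26*K (g(K) = K*26 = 26*K)
√(g(s(1, t(-4))) + x(178, -124)) = √(26*1 + (-124 + 178)) = √(26 + 54) = √80 = 4*√5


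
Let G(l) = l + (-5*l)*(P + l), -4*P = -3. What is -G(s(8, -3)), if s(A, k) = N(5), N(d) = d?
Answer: 555/4 ≈ 138.75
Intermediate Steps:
s(A, k) = 5
P = ¾ (P = -¼*(-3) = ¾ ≈ 0.75000)
G(l) = l - 5*l*(¾ + l) (G(l) = l + (-5*l)*(¾ + l) = l - 5*l*(¾ + l))
-G(s(8, -3)) = -(-1)*5*(11 + 20*5)/4 = -(-1)*5*(11 + 100)/4 = -(-1)*5*111/4 = -1*(-555/4) = 555/4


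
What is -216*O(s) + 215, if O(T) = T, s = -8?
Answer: 1943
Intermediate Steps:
-216*O(s) + 215 = -216*(-8) + 215 = 1728 + 215 = 1943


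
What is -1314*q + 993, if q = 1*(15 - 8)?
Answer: -8205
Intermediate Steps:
q = 7 (q = 1*7 = 7)
-1314*q + 993 = -1314*7 + 993 = -9198 + 993 = -8205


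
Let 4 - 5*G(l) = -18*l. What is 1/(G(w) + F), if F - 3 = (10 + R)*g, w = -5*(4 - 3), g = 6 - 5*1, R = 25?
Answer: 5/104 ≈ 0.048077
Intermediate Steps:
g = 1 (g = 6 - 5 = 1)
w = -5 (w = -5*1 = -5)
F = 38 (F = 3 + (10 + 25)*1 = 3 + 35*1 = 3 + 35 = 38)
G(l) = 4/5 + 18*l/5 (G(l) = 4/5 - (-18)*l/5 = 4/5 + 18*l/5)
1/(G(w) + F) = 1/((4/5 + (18/5)*(-5)) + 38) = 1/((4/5 - 18) + 38) = 1/(-86/5 + 38) = 1/(104/5) = 5/104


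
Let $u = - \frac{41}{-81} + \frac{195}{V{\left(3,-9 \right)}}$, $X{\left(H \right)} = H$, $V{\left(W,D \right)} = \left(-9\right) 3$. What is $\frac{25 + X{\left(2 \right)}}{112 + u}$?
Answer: $\frac{2187}{8528} \approx 0.25645$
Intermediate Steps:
$V{\left(W,D \right)} = -27$
$u = - \frac{544}{81}$ ($u = - \frac{41}{-81} + \frac{195}{-27} = \left(-41\right) \left(- \frac{1}{81}\right) + 195 \left(- \frac{1}{27}\right) = \frac{41}{81} - \frac{65}{9} = - \frac{544}{81} \approx -6.716$)
$\frac{25 + X{\left(2 \right)}}{112 + u} = \frac{25 + 2}{112 - \frac{544}{81}} = \frac{27}{\frac{8528}{81}} = 27 \cdot \frac{81}{8528} = \frac{2187}{8528}$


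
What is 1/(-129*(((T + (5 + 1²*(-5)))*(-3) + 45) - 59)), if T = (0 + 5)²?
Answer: 1/11481 ≈ 8.7100e-5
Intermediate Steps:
T = 25 (T = 5² = 25)
1/(-129*(((T + (5 + 1²*(-5)))*(-3) + 45) - 59)) = 1/(-129*(((25 + (5 + 1²*(-5)))*(-3) + 45) - 59)) = 1/(-129*(((25 + (5 + 1*(-5)))*(-3) + 45) - 59)) = 1/(-129*(((25 + (5 - 5))*(-3) + 45) - 59)) = 1/(-129*(((25 + 0)*(-3) + 45) - 59)) = 1/(-129*((25*(-3) + 45) - 59)) = 1/(-129*((-75 + 45) - 59)) = 1/(-129*(-30 - 59)) = 1/(-129*(-89)) = 1/11481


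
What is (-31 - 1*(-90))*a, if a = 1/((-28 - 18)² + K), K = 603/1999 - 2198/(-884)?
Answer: 52129922/1872072155 ≈ 0.027846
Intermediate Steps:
K = 2463427/883558 (K = 603*(1/1999) - 2198*(-1/884) = 603/1999 + 1099/442 = 2463427/883558 ≈ 2.7881)
a = 883558/1872072155 (a = 1/((-28 - 18)² + 2463427/883558) = 1/((-46)² + 2463427/883558) = 1/(2116 + 2463427/883558) = 1/(1872072155/883558) = 883558/1872072155 ≈ 0.00047197)
(-31 - 1*(-90))*a = (-31 - 1*(-90))*(883558/1872072155) = (-31 + 90)*(883558/1872072155) = 59*(883558/1872072155) = 52129922/1872072155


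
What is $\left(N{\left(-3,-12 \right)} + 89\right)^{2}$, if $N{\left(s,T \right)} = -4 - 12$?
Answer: $5329$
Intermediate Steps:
$N{\left(s,T \right)} = -16$ ($N{\left(s,T \right)} = -4 - 12 = -16$)
$\left(N{\left(-3,-12 \right)} + 89\right)^{2} = \left(-16 + 89\right)^{2} = 73^{2} = 5329$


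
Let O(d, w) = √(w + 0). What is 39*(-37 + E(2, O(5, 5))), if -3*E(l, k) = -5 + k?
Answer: -1378 - 13*√5 ≈ -1407.1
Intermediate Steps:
O(d, w) = √w
E(l, k) = 5/3 - k/3 (E(l, k) = -(-5 + k)/3 = 5/3 - k/3)
39*(-37 + E(2, O(5, 5))) = 39*(-37 + (5/3 - √5/3)) = 39*(-106/3 - √5/3) = -1378 - 13*√5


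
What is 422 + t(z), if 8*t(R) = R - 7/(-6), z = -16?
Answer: 20167/48 ≈ 420.15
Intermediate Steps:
t(R) = 7/48 + R/8 (t(R) = (R - 7/(-6))/8 = (R - 7*(-1)/6)/8 = (R - 1*(-7/6))/8 = (R + 7/6)/8 = (7/6 + R)/8 = 7/48 + R/8)
422 + t(z) = 422 + (7/48 + (1/8)*(-16)) = 422 + (7/48 - 2) = 422 - 89/48 = 20167/48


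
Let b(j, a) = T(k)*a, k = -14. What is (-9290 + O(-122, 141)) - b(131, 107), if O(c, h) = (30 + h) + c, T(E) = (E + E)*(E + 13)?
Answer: -12237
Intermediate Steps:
T(E) = 2*E*(13 + E) (T(E) = (2*E)*(13 + E) = 2*E*(13 + E))
O(c, h) = 30 + c + h
b(j, a) = 28*a (b(j, a) = (2*(-14)*(13 - 14))*a = (2*(-14)*(-1))*a = 28*a)
(-9290 + O(-122, 141)) - b(131, 107) = (-9290 + (30 - 122 + 141)) - 28*107 = (-9290 + 49) - 1*2996 = -9241 - 2996 = -12237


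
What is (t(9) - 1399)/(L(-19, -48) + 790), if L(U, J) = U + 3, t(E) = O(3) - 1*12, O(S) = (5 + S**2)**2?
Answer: -135/86 ≈ -1.5698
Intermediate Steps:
t(E) = 184 (t(E) = (5 + 3**2)**2 - 1*12 = (5 + 9)**2 - 12 = 14**2 - 12 = 196 - 12 = 184)
L(U, J) = 3 + U
(t(9) - 1399)/(L(-19, -48) + 790) = (184 - 1399)/((3 - 19) + 790) = -1215/(-16 + 790) = -1215/774 = -1215*1/774 = -135/86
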